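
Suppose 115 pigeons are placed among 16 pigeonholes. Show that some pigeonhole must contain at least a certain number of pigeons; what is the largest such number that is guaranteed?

8

The 16 pigeonholes are the holes and the 115 pigeons are the pigeons.
If every pigeonhole held at most 7 pigeons, the total would be at most 16 × 7 = 112, which is less than 115.
So some pigeonhole holds at least ⌈115/16⌉ = 8 pigeons.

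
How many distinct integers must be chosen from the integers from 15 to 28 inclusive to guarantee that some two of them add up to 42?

Two chosen integers sum to 42 exactly when both halves of some pair {x, 42−x} with 15 ≤ x ≤ 42−x ≤ 27 are chosen — 6 such pairs.
The remaining 2 elements (those with no distinct partner in range) can never complete a 42-sum, so the worst case takes all of them and one from each pair: 2 + 6 = 8.
By pigeonhole, the 9th integer has to be the second member of some pair, so 8 + 1 = 9.

9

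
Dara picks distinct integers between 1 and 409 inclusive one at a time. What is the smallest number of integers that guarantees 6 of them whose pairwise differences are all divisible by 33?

166

Integers whose pairwise differences are multiples of 33 are exactly those sharing a remainder mod 33. The 33 residue classes mod 33 are the pigeonholes.
With 165 integers one could put 5 in each residue class and have no class reach 6.
The 166th integer pushes some class to 6, so 33·5 + 1 = 166.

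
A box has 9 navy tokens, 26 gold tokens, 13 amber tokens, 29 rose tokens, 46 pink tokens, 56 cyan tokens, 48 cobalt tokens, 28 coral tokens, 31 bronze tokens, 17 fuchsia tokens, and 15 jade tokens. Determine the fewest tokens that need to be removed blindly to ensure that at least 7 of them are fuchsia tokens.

308

In the worst case for collecting fuchsia tokens, every non-fuchsia token comes out first.
There are 9 + 26 + 13 + 29 + 46 + 56 + 48 + 28 + 31 + 15 = 301 non-fuchsia tokens altogether.
After those, each further token must be fuchsia, so 301 + 7 = 308 draws guarantee 7 fuchsia tokens.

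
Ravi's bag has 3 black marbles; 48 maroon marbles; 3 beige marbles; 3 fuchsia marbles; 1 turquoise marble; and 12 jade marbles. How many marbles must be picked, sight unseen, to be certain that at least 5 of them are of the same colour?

19

The 6 colours are the holes; the marbles drawn are the pigeons.
To avoid 5 of any one colour, the worst case takes at most 4 of each colour, or every marble of a colour that has fewer than 4.
That gives 3 + 4 + 3 + 3 + 1 + 4 = 18 marbles with no colour reaching 5.
The next marble forces some colour to 5, so 18 + 1 = 19.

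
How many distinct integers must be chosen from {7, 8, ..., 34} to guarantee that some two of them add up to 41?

Two chosen integers sum to 41 exactly when both halves of some pair {x, 41−x} with 7 ≤ x ≤ 41−x ≤ 34 are chosen — 14 such pairs.
Every element belongs to one of those pairs, so the worst case picks one from each: 14 integers.
The 15th integer has to be the second member of some pair, so 14 + 1 = 15.

15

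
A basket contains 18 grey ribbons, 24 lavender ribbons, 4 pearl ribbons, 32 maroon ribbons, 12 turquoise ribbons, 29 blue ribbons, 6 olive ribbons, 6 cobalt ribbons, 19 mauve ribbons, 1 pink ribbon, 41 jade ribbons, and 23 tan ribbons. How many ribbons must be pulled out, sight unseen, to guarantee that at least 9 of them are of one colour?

Put each drawn ribbon into a box by colour. The largest draw with every box below 9 takes min(count, 8) from each colour; colours with fewer than 8 contribute all they have.
Σ min(cᵢ, 8) = 8 + 8 + 4 + 8 + 8 + 8 + 6 + 6 + 8 + 1 + 8 + 8 = 81.
Draw number 81 + 1 = 82 must push one box to 9.

82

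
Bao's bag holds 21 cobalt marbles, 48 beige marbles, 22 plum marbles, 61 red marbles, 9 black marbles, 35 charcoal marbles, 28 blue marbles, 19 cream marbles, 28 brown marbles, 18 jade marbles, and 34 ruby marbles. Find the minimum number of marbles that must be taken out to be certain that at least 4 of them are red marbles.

In the worst case for collecting red marbles, every non-red marble comes out first.
There are 21 + 48 + 22 + 9 + 35 + 28 + 19 + 28 + 18 + 34 = 262 non-red marbles altogether.
After those, each further marble must be red, so 262 + 4 = 266 draws guarantee 4 red marbles.

266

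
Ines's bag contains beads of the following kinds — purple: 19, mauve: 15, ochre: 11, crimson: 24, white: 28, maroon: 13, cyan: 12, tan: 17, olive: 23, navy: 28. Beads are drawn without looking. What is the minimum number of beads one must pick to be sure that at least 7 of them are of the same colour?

Put each drawn bead into a box by colour. The largest draw with every box below 7 takes min(count, 6) from each colour.
Σ min(cᵢ, 6) = 6 + 6 + 6 + 6 + 6 + 6 + 6 + 6 + 6 + 6 = 60.
Draw number 60 + 1 = 61 must push one box to 7.

61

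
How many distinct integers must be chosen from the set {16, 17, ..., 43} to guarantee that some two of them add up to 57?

16

Two chosen integers sum to 57 exactly when both halves of some pair {x, 57−x} with 16 ≤ x ≤ 57−x ≤ 41 are chosen — 13 such pairs.
The remaining 2 elements (those with no distinct partner in range) can never complete a 57-sum, so the worst case takes all of them and one from each pair: 2 + 13 = 15.
By the pigeonhole principle, the 16th integer has to be the second member of some pair, so 15 + 1 = 16.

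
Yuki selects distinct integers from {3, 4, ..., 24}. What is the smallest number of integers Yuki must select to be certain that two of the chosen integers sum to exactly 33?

15

A set avoiding the sum 33 can contain at most one of each pair {x, 33−x}, plus the 6 elements whose complement lies outside the range.
The integers 3, …, 16 (14 of them) are such a set: any two sum to at least 3+4 = 7 and at most 15+16 = 31 < 33.
By pigeonhole, any 15th integer completes one of the 8 pairs, so 15 choices force a sum of 33.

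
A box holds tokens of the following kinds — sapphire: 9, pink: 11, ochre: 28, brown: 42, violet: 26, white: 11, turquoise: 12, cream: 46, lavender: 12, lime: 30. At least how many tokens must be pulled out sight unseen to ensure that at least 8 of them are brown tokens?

193

In the worst case for collecting brown tokens, every non-brown token comes out first.
There are 9 + 11 + 28 + 26 + 11 + 12 + 46 + 12 + 30 = 185 non-brown tokens altogether.
After those, each further token must be brown, so 185 + 8 = 193 draws guarantee 8 brown tokens.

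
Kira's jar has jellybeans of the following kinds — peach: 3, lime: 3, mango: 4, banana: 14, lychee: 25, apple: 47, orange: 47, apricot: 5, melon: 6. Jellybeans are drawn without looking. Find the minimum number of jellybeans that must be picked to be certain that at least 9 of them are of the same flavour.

Pigeonhole: the 9 flavours are the holes; the jellybeans drawn are the pigeons.
To avoid 9 of any one flavour, the worst case takes at most 8 of each flavour, or every jellybean of a flavour that has fewer than 8.
That gives 3 + 3 + 4 + 8 + 8 + 8 + 8 + 5 + 6 = 53 jellybeans with no flavour reaching 9.
The next jellybean forces some flavour to 9, so 53 + 1 = 54.

54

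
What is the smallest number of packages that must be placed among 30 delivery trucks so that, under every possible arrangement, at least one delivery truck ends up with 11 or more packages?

With 300 packages one could put exactly 10 in each of the 30 delivery trucks, and no delivery truck would reach 11.
By the pigeonhole principle, one more package must land in a delivery truck that already has 10, giving it 11.
So 30 × 10 + 1 = 301 packages are required.

301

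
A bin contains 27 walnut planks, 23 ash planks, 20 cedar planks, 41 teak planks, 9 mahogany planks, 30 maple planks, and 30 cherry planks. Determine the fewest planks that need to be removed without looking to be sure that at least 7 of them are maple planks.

157

In the worst case for collecting maple planks, every non-maple plank comes out first.
There are 27 + 23 + 20 + 41 + 9 + 30 = 150 non-maple planks altogether.
After those, each further plank must be maple, so 150 + 7 = 157 draws guarantee 7 maple planks.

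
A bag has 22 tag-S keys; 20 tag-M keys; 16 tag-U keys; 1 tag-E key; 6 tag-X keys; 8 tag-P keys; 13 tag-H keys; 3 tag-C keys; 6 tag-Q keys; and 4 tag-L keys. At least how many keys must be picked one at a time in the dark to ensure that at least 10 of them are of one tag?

65

By the pigeonhole principle, put each drawn key into a box by tag. The largest draw with every box below 10 takes min(count, 9) from each tag; tags with fewer than 9 contribute all they have.
Σ min(cᵢ, 9) = 9 + 9 + 9 + 1 + 6 + 8 + 9 + 3 + 6 + 4 = 64.
Draw number 64 + 1 = 65 must push one box to 10.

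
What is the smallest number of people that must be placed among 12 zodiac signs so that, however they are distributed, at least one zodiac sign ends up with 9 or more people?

97

With 96 people one could put exactly 8 in each of the 12 zodiac signs, and no zodiac sign would reach 9.
One more person must land in a zodiac sign that already has 8, giving it 9.
So 12 × 8 + 1 = 97 people are required.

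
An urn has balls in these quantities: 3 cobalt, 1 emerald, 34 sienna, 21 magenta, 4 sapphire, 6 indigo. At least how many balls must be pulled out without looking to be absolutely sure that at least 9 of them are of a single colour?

31

An adversary could hand out at most 8 balls per colour (4 colours run out sooner): 3 + 1 + 8 + 8 + 4 + 6 = 30 balls and still no colour has 9.
Pigeonhole: one more ball lands in a colour already at 8, so 31 draws are enough and 30 are not.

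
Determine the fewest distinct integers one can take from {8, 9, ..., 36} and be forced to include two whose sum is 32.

22

A set avoiding the sum 32 can contain at most one of each pair {x, 32−x}, plus the 13 elements whose complement lies outside the range or equal to its own complement.
The integers 16, …, 36 (21 of them) are such a set: any two sum to at least 16+17 = 33 > 32.
Any 22nd integer completes one of the 8 pairs, so 22 choices force a sum of 32.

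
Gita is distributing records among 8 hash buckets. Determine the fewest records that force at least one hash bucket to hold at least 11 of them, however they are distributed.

81

With 80 records one could put exactly 10 in each of the 8 hash buckets, and no hash bucket would reach 11.
One more record must land in a hash bucket that already has 10, giving it 11.
So 8 × 10 + 1 = 81 records are required.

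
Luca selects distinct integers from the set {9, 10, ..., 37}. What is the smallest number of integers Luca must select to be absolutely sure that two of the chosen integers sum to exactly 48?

17

Two chosen integers sum to 48 exactly when both halves of some pair {x, 48−x} with 11 ≤ x ≤ 48−x ≤ 37 are chosen — 13 such pairs.
The remaining 3 elements (those with no distinct partner in range) can never complete a 48-sum, so the worst case takes all of them and one from each pair: 3 + 13 = 16.
The 17th integer has to be the second member of some pair, so 16 + 1 = 17.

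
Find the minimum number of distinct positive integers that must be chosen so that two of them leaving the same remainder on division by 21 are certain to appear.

22

The 21 residue classes mod 21 are the pigeonholes.
With 21 integers one could put 1 in each residue class and have no class reach 2.
The 22nd integer pushes some class to 2, so 21·1 + 1 = 22.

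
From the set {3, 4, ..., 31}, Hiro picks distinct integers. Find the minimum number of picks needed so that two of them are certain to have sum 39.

A set avoiding the sum 39 can contain at most one of each pair {x, 39−x}, plus the 5 elements whose complement lies outside the range.
The integers 3, …, 19 (17 of them) are such a set: any two sum to at least 3+4 = 7 and at most 18+19 = 37 < 39.
Any 18th integer completes one of the 12 pairs, so 18 choices force a sum of 39.

18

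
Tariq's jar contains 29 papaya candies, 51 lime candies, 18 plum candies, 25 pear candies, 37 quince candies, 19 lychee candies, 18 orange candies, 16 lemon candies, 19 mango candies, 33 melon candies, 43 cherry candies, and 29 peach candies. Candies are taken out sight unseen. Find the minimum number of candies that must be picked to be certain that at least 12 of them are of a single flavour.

By the pigeonhole principle, the 12 flavours are the holes; the candies drawn are the pigeons.
To avoid 12 of any one flavour, the worst case takes at most 11 of each flavour.
That gives 11 + 11 + 11 + 11 + 11 + 11 + 11 + 11 + 11 + 11 + 11 + 11 = 132 candies with no flavour reaching 12.
The next candy forces some flavour to 12, so 132 + 1 = 133.

133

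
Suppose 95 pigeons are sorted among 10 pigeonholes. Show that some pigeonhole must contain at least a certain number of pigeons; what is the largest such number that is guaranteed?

10

By pigeonhole, the 10 pigeonholes are the holes and the 95 pigeons are the pigeons.
If every pigeonhole held at most 9 pigeons, the total would be at most 10 × 9 = 90, which is less than 95.
So some pigeonhole holds at least ⌈95/10⌉ = 10 pigeons.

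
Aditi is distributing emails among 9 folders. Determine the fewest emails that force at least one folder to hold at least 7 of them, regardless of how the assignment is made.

With 54 emails one could put exactly 6 in each of the 9 folders, and no folder would reach 7.
One more email must land in a folder that already has 6, giving it 7.
So 9 × 6 + 1 = 55 emails are required.

55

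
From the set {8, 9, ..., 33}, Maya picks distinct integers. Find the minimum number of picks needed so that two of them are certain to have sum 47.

17

A set avoiding the sum 47 can contain at most one of each pair {x, 47−x}, plus the 6 elements whose complement lies outside the range.
The integers 8, …, 23 (16 of them) are such a set: any two sum to at least 8+9 = 17 and at most 22+23 = 45 < 47.
By pigeonhole, any 17th integer completes one of the 10 pairs, so 17 choices force a sum of 47.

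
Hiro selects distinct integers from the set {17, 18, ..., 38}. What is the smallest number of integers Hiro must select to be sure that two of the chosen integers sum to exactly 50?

15

Two chosen integers sum to 50 exactly when both halves of some pair {x, 50−x} with 17 ≤ x ≤ 50−x ≤ 33 are chosen — 8 such pairs.
The remaining 6 elements (those with no distinct partner in range) can never complete a 50-sum, so the worst case takes all of them and one from each pair: 6 + 8 = 14.
Pigeonhole: the 15th integer has to be the second member of some pair, so 14 + 1 = 15.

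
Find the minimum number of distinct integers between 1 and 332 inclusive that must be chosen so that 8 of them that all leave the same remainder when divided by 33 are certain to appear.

By pigeonhole, the 33 residue classes mod 33 are the pigeonholes.
With 231 integers one could put 7 in each residue class and have no class reach 8.
The 232nd integer pushes some class to 8, so 33·7 + 1 = 232.

232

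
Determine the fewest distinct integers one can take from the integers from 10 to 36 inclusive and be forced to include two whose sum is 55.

19

Group the elements by complementary pair {x, 55−x}: {19,36}, {20,35}, {21,34}, …, giving 9 two-element pairs and 9 integers whose partner 55−x falls outside [10,36].
By the pigeonhole principle, treating each of those 18 groups as a pigeonhole, one can pick one integer per group — 18 integers — with no two summing to 55.
The 19th integer lands in an occupied pair, forcing a sum of 55.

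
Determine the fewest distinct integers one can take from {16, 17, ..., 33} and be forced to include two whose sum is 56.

14

A set avoiding the sum 56 can contain at most one of each pair {x, 56−x}, plus the 8 elements whose complement lies outside the range or equal to its own complement.
The integers 16, …, 28 (13 of them) are such a set: any two sum to at least 16+17 = 33 and at most 27+28 = 55 < 56.
Any 14th integer completes one of the 5 pairs, so 14 choices force a sum of 56.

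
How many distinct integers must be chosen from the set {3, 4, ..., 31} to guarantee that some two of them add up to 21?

A set avoiding the sum 21 can contain at most one of each pair {x, 21−x}, plus the 13 elements whose complement lies outside the range.
The integers 11, …, 31 (21 of them) are such a set: any two sum to at least 11+12 = 23 > 21.
By the pigeonhole principle, any 22nd integer completes one of the 8 pairs, so 22 choices force a sum of 21.

22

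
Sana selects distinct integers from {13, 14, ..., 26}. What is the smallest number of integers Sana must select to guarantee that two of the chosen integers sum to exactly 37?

Two chosen integers sum to 37 exactly when both halves of some pair {x, 37−x} with 13 ≤ x ≤ 37−x ≤ 24 are chosen — 6 such pairs.
The remaining 2 elements (those with no distinct partner in range) can never complete a 37-sum, so the worst case takes all of them and one from each pair: 2 + 6 = 8.
Pigeonhole: the 9th integer has to be the second member of some pair, so 8 + 1 = 9.

9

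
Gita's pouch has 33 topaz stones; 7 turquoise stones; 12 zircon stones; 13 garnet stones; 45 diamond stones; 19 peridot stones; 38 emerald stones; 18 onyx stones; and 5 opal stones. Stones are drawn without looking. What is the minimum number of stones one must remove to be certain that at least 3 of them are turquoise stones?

In the worst case for collecting turquoise stones, every non-turquoise stone comes out first.
There are 33 + 12 + 13 + 45 + 19 + 38 + 18 + 5 = 183 non-turquoise stones altogether.
After those, each further stone must be turquoise, so 183 + 3 = 186 draws guarantee 3 turquoise stones.

186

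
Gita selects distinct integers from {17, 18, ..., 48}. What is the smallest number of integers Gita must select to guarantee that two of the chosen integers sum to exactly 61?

19

Two chosen integers sum to 61 exactly when both halves of some pair {x, 61−x} with 17 ≤ x ≤ 61−x ≤ 44 are chosen — 14 such pairs.
The remaining 4 elements (those with no distinct partner in range) can never complete a 61-sum, so the worst case takes all of them and one from each pair: 4 + 14 = 18.
The 19th integer has to be the second member of some pair, so 18 + 1 = 19.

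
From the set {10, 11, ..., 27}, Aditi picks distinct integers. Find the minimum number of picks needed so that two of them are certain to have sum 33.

A set avoiding the sum 33 can contain at most one of each pair {x, 33−x}, plus the 4 elements whose complement lies outside the range.
The integers 17, …, 27 (11 of them) are such a set: any two sum to at least 17+18 = 35 > 33.
Any 12th integer completes one of the 7 pairs, so 12 choices force a sum of 33.

12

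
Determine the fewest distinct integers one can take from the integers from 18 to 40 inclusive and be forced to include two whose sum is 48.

A set avoiding the sum 48 can contain at most one of each pair {x, 48−x}, plus the 11 elements whose complement lies outside the range or equal to its own complement.
The integers 24, …, 40 (17 of them) are such a set: any two sum to at least 24+25 = 49 > 48.
Any 18th integer completes one of the 6 pairs, so 18 choices force a sum of 48.

18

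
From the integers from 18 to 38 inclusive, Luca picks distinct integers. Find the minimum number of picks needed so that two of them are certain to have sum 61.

Two chosen integers sum to 61 exactly when both halves of some pair {x, 61−x} with 23 ≤ x ≤ 61−x ≤ 38 are chosen — 8 such pairs.
The remaining 5 elements (those with no distinct partner in range) can never complete a 61-sum, so the worst case takes all of them and one from each pair: 5 + 8 = 13.
By pigeonhole, the 14th integer has to be the second member of some pair, so 13 + 1 = 14.

14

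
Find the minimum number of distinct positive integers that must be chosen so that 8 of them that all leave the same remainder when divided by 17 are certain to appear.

The 17 residue classes mod 17 are the pigeonholes.
With 119 integers one could put 7 in each residue class and have no class reach 8.
The 120th integer pushes some class to 8, so 17·7 + 1 = 120.

120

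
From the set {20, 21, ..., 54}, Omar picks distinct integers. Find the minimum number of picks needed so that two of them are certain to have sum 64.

Group the elements by complementary pair {x, 64−x}: {20,44}, {21,43}, {22,42}, …, giving 12 two-element pairs, the single value 32 (it cannot pair with itself since the integers are distinct), and 10 integers whose partner 64−x falls outside [20,54].
Treating each of those 23 groups as a pigeonhole, one can pick one integer per group — 23 integers — with no two summing to 64.
The 24th integer lands in an occupied pair, forcing a sum of 64.

24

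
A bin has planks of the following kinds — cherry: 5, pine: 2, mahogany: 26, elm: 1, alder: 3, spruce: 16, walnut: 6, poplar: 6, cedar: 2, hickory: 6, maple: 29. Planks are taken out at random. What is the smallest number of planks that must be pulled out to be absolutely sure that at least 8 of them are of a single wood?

53

An adversary could hand out at most 7 planks per wood (8 woods run out sooner): 5 + 2 + 7 + 1 + 3 + 7 + 6 + 6 + 2 + 6 + 7 = 52 planks and still no wood has 8.
One more plank lands in a wood already at 7, so 53 draws are enough and 52 are not.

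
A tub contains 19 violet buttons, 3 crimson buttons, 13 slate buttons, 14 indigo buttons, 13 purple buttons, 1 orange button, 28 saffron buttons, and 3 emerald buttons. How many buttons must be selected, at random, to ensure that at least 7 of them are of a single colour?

38

Put each drawn button into a box by colour. The largest draw with every box below 7 takes min(count, 6) from each colour; colours with fewer than 6 contribute all they have.
Σ min(cᵢ, 6) = 6 + 3 + 6 + 6 + 6 + 1 + 6 + 3 = 37.
Draw number 37 + 1 = 38 must push one box to 7.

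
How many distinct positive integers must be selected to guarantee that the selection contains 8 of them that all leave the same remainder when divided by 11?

The 11 residue classes mod 11 are the pigeonholes.
With 77 integers one could put 7 in each residue class and have no class reach 8.
The 78th integer pushes some class to 8, so 11·7 + 1 = 78.

78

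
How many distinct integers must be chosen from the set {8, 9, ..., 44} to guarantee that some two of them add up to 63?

25

Group the elements by complementary pair {x, 63−x}: {19,44}, {20,43}, {21,42}, …, giving 13 two-element pairs and 11 integers whose partner 63−x falls outside [8,44].
Pigeonhole: treating each of those 24 groups as a pigeonhole, one can pick one integer per group — 24 integers — with no two summing to 63.
The 25th integer lands in an occupied pair, forcing a sum of 63.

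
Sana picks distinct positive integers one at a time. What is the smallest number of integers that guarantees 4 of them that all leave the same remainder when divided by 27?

The 27 residue classes mod 27 are the pigeonholes.
With 81 integers one could put 3 in each residue class and have no class reach 4.
The 82nd integer pushes some class to 4, so 27·3 + 1 = 82.

82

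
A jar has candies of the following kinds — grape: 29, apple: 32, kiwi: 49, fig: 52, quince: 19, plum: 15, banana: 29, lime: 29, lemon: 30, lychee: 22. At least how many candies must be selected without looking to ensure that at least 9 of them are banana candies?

286

In the worst case for collecting banana candies, every non-banana candy comes out first.
There are 29 + 32 + 49 + 52 + 19 + 15 + 29 + 30 + 22 = 277 non-banana candies altogether.
After those, each further candy must be banana, so 277 + 9 = 286 draws guarantee 9 banana candies.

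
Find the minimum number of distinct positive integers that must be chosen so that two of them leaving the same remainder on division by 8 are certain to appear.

The 8 residue classes mod 8 are the pigeonholes.
With 8 integers one could put 1 in each residue class and have no class reach 2.
The 9th integer pushes some class to 2, so 8·1 + 1 = 9.

9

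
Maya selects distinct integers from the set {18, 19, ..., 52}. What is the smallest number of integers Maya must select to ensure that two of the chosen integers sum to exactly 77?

22

Two chosen integers sum to 77 exactly when both halves of some pair {x, 77−x} with 25 ≤ x ≤ 77−x ≤ 52 are chosen — 14 such pairs.
The remaining 7 elements (those with no distinct partner in range) can never complete a 77-sum, so the worst case takes all of them and one from each pair: 7 + 14 = 21.
Pigeonhole: the 22nd integer has to be the second member of some pair, so 21 + 1 = 22.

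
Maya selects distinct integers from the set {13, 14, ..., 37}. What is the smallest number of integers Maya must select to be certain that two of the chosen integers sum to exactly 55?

16

Two chosen integers sum to 55 exactly when both halves of some pair {x, 55−x} with 18 ≤ x ≤ 55−x ≤ 37 are chosen — 10 such pairs.
The remaining 5 elements (those with no distinct partner in range) can never complete a 55-sum, so the worst case takes all of them and one from each pair: 5 + 10 = 15.
The 16th integer has to be the second member of some pair, so 15 + 1 = 16.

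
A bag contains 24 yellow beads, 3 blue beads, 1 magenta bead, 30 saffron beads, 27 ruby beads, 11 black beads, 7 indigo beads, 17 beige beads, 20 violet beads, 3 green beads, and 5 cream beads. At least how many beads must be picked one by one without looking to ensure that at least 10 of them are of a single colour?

74

An adversary could hand out at most 9 beads per colour (5 colours run out sooner): 9 + 3 + 1 + 9 + 9 + 9 + 7 + 9 + 9 + 3 + 5 = 73 beads and still no colour has 10.
One more bead lands in a colour already at 9, so 74 draws are enough and 73 are not.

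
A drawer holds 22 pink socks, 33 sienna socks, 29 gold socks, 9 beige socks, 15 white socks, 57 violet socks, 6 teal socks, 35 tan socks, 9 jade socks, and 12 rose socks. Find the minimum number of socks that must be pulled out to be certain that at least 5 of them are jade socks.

In the worst case for collecting jade socks, every non-jade sock comes out first.
There are 22 + 33 + 29 + 9 + 15 + 57 + 6 + 35 + 12 = 218 non-jade socks altogether.
After those, each further sock must be jade, so 218 + 5 = 223 draws guarantee 5 jade socks.

223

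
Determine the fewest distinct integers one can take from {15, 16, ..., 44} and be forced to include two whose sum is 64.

Two chosen integers sum to 64 exactly when both halves of some pair {x, 64−x} with 20 ≤ x ≤ 64−x ≤ 44 are chosen — 12 such pairs.
The remaining 6 elements (those with no distinct partner in range) can never complete a 64-sum, so the worst case takes all of them and one from each pair: 6 + 12 = 18.
The 19th integer has to be the second member of some pair, so 18 + 1 = 19.

19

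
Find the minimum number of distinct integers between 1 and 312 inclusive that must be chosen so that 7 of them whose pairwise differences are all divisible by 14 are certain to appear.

85

Integers whose pairwise differences are multiples of 14 are exactly those sharing a remainder mod 14. The 14 residue classes mod 14 are the pigeonholes.
With 84 integers one could put 6 in each residue class and have no class reach 7.
The 85th integer pushes some class to 7, so 14·6 + 1 = 85.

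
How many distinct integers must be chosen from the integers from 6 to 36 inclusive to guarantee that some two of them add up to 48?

Two chosen integers sum to 48 exactly when both halves of some pair {x, 48−x} with 12 ≤ x ≤ 48−x ≤ 36 are chosen — 12 such pairs.
The remaining 7 elements (those with no distinct partner in range) can never complete a 48-sum, so the worst case takes all of them and one from each pair: 7 + 12 = 19.
The 20th integer has to be the second member of some pair, so 19 + 1 = 20.

20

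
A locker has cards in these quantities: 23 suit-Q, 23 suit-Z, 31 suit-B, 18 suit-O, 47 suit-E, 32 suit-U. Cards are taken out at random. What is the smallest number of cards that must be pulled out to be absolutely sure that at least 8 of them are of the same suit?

An adversary could hand out at most 7 cards per suit: 7 + 7 + 7 + 7 + 7 + 7 = 42 cards and still no suit has 8.
One more card lands in a suit already at 7, so 43 draws are enough and 42 are not.

43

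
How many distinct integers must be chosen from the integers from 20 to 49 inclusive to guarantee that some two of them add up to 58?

A set avoiding the sum 58 can contain at most one of each pair {x, 58−x}, plus the 12 elements whose complement lies outside the range or equal to its own complement.
The integers 29, …, 49 (21 of them) are such a set: any two sum to at least 29+30 = 59 > 58.
Pigeonhole: any 22nd integer completes one of the 9 pairs, so 22 choices force a sum of 58.

22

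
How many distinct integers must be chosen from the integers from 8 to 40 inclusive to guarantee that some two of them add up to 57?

A set avoiding the sum 57 can contain at most one of each pair {x, 57−x}, plus the 9 elements whose complement lies outside the range.
The integers 8, …, 28 (21 of them) are such a set: any two sum to at least 8+9 = 17 and at most 27+28 = 55 < 57.
Any 22nd integer completes one of the 12 pairs, so 22 choices force a sum of 57.

22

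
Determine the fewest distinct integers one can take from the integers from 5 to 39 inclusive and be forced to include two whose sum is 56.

Group the elements by complementary pair {x, 56−x}: {17,39}, {18,38}, {19,37}, …, giving 11 two-element pairs, the single value 28 (it cannot pair with itself since the integers are distinct), and 12 integers whose partner 56−x falls outside [5,39].
Pigeonhole: treating each of those 24 groups as a pigeonhole, one can pick one integer per group — 24 integers — with no two summing to 56.
The 25th integer lands in an occupied pair, forcing a sum of 56.

25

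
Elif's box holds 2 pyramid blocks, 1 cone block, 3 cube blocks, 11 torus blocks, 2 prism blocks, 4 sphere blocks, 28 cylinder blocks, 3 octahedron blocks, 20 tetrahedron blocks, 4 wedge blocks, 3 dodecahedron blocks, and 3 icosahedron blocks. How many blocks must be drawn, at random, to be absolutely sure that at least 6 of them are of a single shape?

41

An adversary could hand out at most 5 blocks per shape (9 shapes run out sooner): 2 + 1 + 3 + 5 + 2 + 4 + 5 + 3 + 5 + 4 + 3 + 3 = 40 blocks and still no shape has 6.
One more block lands in a shape already at 5, so 41 draws are enough and 40 are not.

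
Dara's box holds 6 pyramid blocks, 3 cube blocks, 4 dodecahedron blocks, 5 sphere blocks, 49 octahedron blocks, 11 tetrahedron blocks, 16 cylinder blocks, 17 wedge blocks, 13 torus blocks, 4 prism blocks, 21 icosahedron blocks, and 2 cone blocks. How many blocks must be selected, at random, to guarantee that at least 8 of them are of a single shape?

67

By pigeonhole, put each drawn block into a box by shape. The largest draw with every box below 8 takes min(count, 7) from each shape; shapes with fewer than 7 contribute all they have.
Σ min(cᵢ, 7) = 6 + 3 + 4 + 5 + 7 + 7 + 7 + 7 + 7 + 4 + 7 + 2 = 66.
Draw number 66 + 1 = 67 must push one box to 8.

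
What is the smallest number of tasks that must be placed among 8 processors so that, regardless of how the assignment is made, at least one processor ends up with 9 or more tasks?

65

With 64 tasks one could put exactly 8 in each of the 8 processors, and no processor would reach 9.
One more task must land in a processor that already has 8, giving it 9.
So 8 × 8 + 1 = 65 tasks are required.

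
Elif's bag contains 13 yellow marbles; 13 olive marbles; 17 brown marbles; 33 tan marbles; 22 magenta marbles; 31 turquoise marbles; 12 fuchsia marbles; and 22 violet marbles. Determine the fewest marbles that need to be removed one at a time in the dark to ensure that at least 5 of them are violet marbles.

In the worst case for collecting violet marbles, every non-violet marble comes out first.
There are 13 + 13 + 17 + 33 + 22 + 31 + 12 = 141 non-violet marbles altogether.
After those, each further marble must be violet, so 141 + 5 = 146 draws guarantee 5 violet marbles.

146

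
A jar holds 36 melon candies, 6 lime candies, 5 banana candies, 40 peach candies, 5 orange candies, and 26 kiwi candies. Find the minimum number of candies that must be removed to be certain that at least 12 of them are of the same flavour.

By the pigeonhole principle, put each drawn candy into a box by flavour. The largest draw with every box below 12 takes min(count, 11) from each flavour; flavours with fewer than 11 contribute all they have.
Σ min(cᵢ, 11) = 11 + 6 + 5 + 11 + 5 + 11 = 49.
Draw number 49 + 1 = 50 must push one box to 12.

50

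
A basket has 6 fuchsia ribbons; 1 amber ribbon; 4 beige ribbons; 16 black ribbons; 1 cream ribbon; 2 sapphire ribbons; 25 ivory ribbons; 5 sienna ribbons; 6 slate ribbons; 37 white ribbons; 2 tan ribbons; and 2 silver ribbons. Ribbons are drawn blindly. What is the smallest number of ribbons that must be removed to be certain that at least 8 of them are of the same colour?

The 12 colours are the holes; the ribbons drawn are the pigeons.
To avoid 8 of any one colour, the worst case takes at most 7 of each colour, or every ribbon of a colour that has fewer than 7.
That gives 6 + 1 + 4 + 7 + 1 + 2 + 7 + 5 + 6 + 7 + 2 + 2 = 50 ribbons with no colour reaching 8.
The next ribbon forces some colour to 8, so 50 + 1 = 51.

51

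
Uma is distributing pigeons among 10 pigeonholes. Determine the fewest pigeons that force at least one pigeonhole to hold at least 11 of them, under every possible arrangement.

With 100 pigeons one could put exactly 10 in each of the 10 pigeonholes, and no pigeonhole would reach 11.
Pigeonhole: one more pigeon must land in a pigeonhole that already has 10, giving it 11.
So 10 × 10 + 1 = 101 pigeons are required.

101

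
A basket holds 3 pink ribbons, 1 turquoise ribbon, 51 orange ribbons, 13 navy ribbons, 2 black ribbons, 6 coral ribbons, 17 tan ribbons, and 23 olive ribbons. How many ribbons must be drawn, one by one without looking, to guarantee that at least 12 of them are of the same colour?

Pigeonhole: put each drawn ribbon into a box by colour. The largest draw with every box below 12 takes min(count, 11) from each colour; colours with fewer than 11 contribute all they have.
Σ min(cᵢ, 11) = 3 + 1 + 11 + 11 + 2 + 6 + 11 + 11 = 56.
Draw number 56 + 1 = 57 must push one box to 12.

57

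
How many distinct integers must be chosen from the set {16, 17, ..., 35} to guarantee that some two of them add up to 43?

Group the elements by complementary pair {x, 43−x}: {16,27}, {17,26}, {18,25}, …, giving 6 two-element pairs and 8 integers whose partner 43−x falls outside [16,35].
Treating each of those 14 groups as a pigeonhole, one can pick one integer per group — 14 integers — with no two summing to 43.
The 15th integer lands in an occupied pair, forcing a sum of 43.

15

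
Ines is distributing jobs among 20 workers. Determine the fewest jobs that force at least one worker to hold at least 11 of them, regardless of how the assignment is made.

201

With 200 jobs one could put exactly 10 in each of the 20 workers, and no worker would reach 11.
One more job must land in a worker that already has 10, giving it 11.
So 20 × 10 + 1 = 201 jobs are required.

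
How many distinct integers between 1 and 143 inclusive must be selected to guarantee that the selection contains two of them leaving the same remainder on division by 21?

22

The 21 residue classes mod 21 are the pigeonholes.
With 21 integers one could put 1 in each residue class and have no class reach 2.
The 22nd integer pushes some class to 2, so 21·1 + 1 = 22.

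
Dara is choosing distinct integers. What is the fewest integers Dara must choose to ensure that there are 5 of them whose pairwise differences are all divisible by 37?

Integers whose pairwise differences are multiples of 37 are exactly those sharing a remainder mod 37. Pigeonhole: the 37 residue classes mod 37 are the pigeonholes.
With 148 integers one could put 4 in each residue class and have no class reach 5.
The 149th integer pushes some class to 5, so 37·4 + 1 = 149.

149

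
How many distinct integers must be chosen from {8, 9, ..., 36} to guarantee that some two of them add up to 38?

19

Group the elements by complementary pair {x, 38−x}: {8,30}, {9,29}, {10,28}, …, giving 11 two-element pairs, the single value 19 (it cannot pair with itself since the integers are distinct), and 6 integers whose partner 38−x falls outside [8,36].
Treating each of those 18 groups as a pigeonhole, one can pick one integer per group — 18 integers — with no two summing to 38.
The 19th integer lands in an occupied pair, forcing a sum of 38.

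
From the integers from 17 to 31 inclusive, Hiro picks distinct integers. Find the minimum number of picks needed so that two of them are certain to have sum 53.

11

Group the elements by complementary pair {x, 53−x}: {22,31}, {23,30}, {24,29}, …, giving 5 two-element pairs and 5 integers whose partner 53−x falls outside [17,31].
Treating each of those 10 groups as a pigeonhole, one can pick one integer per group — 10 integers — with no two summing to 53.
The 11th integer lands in an occupied pair, forcing a sum of 53.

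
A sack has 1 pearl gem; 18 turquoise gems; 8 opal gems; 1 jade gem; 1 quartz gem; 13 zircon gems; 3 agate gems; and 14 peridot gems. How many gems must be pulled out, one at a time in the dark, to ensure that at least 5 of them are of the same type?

An adversary could hand out at most 4 gems per type (4 types run out sooner): 1 + 4 + 4 + 1 + 1 + 4 + 3 + 4 = 22 gems and still no type has 5.
One more gem lands in a type already at 4, so 23 draws are enough and 22 are not.

23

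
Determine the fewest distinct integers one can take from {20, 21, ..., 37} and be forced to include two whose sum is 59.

Group the elements by complementary pair {x, 59−x}: {22,37}, {23,36}, {24,35}, …, giving 8 two-element pairs and 2 integers whose partner 59−x falls outside [20,37].
Treating each of those 10 groups as a pigeonhole, one can pick one integer per group — 10 integers — with no two summing to 59.
The 11th integer lands in an occupied pair, forcing a sum of 59.

11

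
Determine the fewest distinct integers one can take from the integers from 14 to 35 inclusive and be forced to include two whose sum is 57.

Group the elements by complementary pair {x, 57−x}: {22,35}, {23,34}, {24,33}, …, giving 7 two-element pairs and 8 integers whose partner 57−x falls outside [14,35].
Treating each of those 15 groups as a pigeonhole, one can pick one integer per group — 15 integers — with no two summing to 57.
The 16th integer lands in an occupied pair, forcing a sum of 57.

16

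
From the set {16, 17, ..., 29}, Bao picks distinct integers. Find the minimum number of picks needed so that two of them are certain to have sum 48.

10

Two chosen integers sum to 48 exactly when both halves of some pair {x, 48−x} with 19 ≤ x ≤ 48−x ≤ 29 are chosen — 5 such pairs.
The remaining 4 elements (those with no distinct partner in range) can never complete a 48-sum, so the worst case takes all of them and one from each pair: 4 + 5 = 9.
The 10th integer has to be the second member of some pair, so 9 + 1 = 10.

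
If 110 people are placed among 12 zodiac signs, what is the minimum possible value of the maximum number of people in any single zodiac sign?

10

The 12 zodiac signs are the holes and the 110 people are the pigeons.
If every zodiac sign held at most 9 people, the total would be at most 12 × 9 = 108, which is less than 110.
So some zodiac sign holds at least ⌈110/12⌉ = 10 people.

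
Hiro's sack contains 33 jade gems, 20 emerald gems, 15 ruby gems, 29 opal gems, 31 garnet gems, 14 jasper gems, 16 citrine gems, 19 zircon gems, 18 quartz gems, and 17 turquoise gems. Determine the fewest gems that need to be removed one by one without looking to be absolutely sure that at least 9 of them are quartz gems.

203

In the worst case for collecting quartz gems, every non-quartz gem comes out first.
There are 33 + 20 + 15 + 29 + 31 + 14 + 16 + 19 + 17 = 194 non-quartz gems altogether.
After those, each further gem must be quartz, so 194 + 9 = 203 draws guarantee 9 quartz gems.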